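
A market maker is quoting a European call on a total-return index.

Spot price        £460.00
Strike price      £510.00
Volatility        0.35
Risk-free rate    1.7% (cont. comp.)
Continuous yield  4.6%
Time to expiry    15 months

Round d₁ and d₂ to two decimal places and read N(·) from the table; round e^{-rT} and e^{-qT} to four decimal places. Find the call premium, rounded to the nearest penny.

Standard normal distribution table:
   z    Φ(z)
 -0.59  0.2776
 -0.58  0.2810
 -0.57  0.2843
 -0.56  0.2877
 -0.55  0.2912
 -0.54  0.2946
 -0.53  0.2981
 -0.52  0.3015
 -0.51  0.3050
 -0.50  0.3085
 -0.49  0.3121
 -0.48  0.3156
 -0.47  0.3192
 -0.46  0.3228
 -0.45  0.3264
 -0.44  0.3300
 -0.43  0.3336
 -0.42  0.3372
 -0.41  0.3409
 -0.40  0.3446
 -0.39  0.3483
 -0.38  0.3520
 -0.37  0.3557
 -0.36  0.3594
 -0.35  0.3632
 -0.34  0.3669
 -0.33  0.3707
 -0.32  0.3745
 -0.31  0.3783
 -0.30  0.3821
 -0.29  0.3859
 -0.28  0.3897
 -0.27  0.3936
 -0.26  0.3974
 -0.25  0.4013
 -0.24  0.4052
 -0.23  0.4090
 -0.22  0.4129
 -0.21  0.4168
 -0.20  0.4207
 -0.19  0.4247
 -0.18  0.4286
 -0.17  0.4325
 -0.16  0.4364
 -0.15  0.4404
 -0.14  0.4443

σ√T = 0.35·√1.25 = 0.3913
d₁ = [ln(460/510) + (0.017 − 0.046 + 0.35²/2)·1.25] / 0.3913 = [-0.1032 + 0.0403] / 0.3913 = -0.1607 ≈ -0.16
d₂ = d₁ − σ√T = -0.1607 − 0.3913 = -0.5520 ≈ -0.55
e^(−qT) = e^(−0.046·1.25) = 0.9441;  e^(−rT) = e^(−0.017·1.25) = 0.9790
C = 460·0.9441·N(-0.16) − 510·0.9790·N(-0.55) = 460·0.9441·0.4364 − 510·0.9790·0.2912 = 189.5224 − 145.3932 = 44.1292

£44.13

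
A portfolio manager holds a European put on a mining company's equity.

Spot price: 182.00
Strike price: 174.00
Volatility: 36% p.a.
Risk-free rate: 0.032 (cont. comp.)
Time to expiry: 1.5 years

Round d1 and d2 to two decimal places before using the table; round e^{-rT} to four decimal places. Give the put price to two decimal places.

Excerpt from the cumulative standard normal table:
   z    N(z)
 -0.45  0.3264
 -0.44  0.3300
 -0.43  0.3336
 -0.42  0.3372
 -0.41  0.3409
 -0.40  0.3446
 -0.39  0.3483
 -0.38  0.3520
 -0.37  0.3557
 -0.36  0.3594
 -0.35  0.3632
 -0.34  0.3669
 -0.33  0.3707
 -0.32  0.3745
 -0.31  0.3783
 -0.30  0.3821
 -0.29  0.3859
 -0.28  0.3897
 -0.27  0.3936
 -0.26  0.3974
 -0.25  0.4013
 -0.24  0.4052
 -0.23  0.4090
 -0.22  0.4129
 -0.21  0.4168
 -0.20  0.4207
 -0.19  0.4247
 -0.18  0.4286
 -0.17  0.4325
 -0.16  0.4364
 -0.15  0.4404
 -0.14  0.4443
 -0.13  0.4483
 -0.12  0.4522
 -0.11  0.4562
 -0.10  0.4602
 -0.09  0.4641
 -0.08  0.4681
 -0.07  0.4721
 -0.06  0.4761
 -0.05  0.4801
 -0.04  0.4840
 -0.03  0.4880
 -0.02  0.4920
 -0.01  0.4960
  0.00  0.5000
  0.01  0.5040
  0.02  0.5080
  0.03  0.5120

σ√T = 0.36·√1.5 = 0.4409
d₁ = [ln(182/174) + (0.032 + 0.36²/2)·1.5] / 0.4409 = [0.0450 + 0.1452] / 0.4409 = 0.4313 ≈ 0.43
d₂ = d₁ − σ√T = 0.4313 − 0.4409 = -0.0096 ≈ -0.01
e^(−rT) = e^(−0.032·1.5) = 0.9531
P = 174·0.9531·N(0.01) − 182·N(-0.43) = 174·0.9531·0.5040 − 182·0.3336 = 83.5831 − 60.7152 = 22.8679

22.87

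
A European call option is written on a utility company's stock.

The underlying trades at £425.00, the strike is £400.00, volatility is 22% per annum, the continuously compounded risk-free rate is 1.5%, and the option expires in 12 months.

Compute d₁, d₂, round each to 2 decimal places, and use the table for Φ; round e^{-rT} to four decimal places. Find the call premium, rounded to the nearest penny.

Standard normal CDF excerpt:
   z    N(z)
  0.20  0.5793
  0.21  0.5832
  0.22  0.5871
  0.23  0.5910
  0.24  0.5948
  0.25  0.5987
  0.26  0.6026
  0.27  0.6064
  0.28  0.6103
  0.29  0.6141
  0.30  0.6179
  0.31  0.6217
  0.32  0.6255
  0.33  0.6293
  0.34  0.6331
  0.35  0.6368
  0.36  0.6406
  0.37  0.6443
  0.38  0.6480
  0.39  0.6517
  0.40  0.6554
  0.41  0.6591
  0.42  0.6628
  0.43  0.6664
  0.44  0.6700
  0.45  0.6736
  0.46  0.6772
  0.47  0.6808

T = 1;  σ√T = 0.2200
d₁ = [ln(425/400) + (0.015 + ½·0.22²)·1] / (σ√T) = (0.0606 + 0.0392) / 0.2200 = 0.4537 ≈ 0.45
d₂ = 0.4537 − 0.2200 = 0.2337 ≈ 0.23
e^(−rT) = e^(−0.015·1) = 0.9851
N(d₁) = N(0.45) = 0.6736;  N(d₂) = N(0.23) = 0.5910
C = 425·0.6736 − 400·0.9851·0.5910 = 286.2800 − 232.8776 = 53.4024

£53.40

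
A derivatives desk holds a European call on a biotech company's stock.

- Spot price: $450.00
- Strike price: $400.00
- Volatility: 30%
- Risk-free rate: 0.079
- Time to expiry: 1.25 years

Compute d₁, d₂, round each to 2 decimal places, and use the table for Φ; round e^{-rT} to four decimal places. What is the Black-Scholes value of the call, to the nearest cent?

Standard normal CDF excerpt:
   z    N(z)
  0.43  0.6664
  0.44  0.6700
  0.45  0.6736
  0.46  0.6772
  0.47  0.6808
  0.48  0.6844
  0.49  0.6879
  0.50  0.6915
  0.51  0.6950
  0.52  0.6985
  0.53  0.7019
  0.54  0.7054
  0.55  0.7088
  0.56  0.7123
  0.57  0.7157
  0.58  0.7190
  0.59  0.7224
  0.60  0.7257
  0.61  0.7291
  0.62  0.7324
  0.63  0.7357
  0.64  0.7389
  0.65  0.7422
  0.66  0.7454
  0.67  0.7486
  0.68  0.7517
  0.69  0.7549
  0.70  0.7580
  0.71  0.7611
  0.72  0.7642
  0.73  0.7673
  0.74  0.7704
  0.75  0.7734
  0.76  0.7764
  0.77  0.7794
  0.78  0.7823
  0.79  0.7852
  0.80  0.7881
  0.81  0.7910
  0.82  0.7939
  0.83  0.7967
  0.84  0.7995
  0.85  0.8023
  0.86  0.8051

$107.92

T = 1.25;  σ√T = 0.3354
d₁ = [ln(450/400) + (0.079 + 0.3²/2)·1.25] / 0.3354 = [0.1178 + 0.1550] / 0.3354 = 0.8133 ≈ 0.81
d₂ = d₁ − σ√T = 0.8133 − 0.3354 = 0.4779 ≈ 0.48
e^(−rT) = e^(−0.079·1.25) = 0.9060
N(d₁) = N(0.81) = 0.7910;  N(d₂) = N(0.48) = 0.6844
C = 450·0.7910 − 400·0.9060·0.6844 = 355.9500 − 248.0266 = 107.9234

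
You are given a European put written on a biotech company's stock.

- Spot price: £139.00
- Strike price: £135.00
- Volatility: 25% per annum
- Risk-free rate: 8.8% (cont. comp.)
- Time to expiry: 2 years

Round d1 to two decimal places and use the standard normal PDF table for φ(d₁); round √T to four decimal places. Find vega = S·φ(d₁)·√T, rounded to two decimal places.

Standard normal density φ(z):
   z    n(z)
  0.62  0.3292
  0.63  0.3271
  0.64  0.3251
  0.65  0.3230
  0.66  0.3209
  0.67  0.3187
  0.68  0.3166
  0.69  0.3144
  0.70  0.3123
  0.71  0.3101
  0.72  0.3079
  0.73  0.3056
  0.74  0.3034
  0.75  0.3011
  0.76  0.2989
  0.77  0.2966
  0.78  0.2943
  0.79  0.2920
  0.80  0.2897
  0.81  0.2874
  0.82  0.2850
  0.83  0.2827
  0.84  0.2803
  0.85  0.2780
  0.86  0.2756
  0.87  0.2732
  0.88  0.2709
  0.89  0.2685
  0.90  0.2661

58.76

σ√T = 0.25·√2 = 0.3536
d₁ = [ln(139/135) + (0.088 + ½·0.25²)·2] / (σ√T) = (0.0292 + 0.2385) / 0.3536 = 0.7572 → 0.76
√T = √2 = 1.4142
φ(d₁) = φ(0.76) = 0.2989
vega = S·φ(d₁)·√T = 139·0.2989·1.4142 = 58.7559
(Call and put vega coincide under Black-Scholes.)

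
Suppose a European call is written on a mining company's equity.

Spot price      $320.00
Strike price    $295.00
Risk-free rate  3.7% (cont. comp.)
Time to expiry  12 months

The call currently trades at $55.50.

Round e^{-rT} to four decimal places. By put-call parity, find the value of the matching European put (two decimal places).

e^(−rT) = e^(−0.037·1) = 0.9637
Put-call parity: C − P = S − K·e^(−rT) = 320 − 295·0.9637 = 320 − 284.2915 = 35.7085
P = C − (C − P) = 55.50 − (35.7085) = 19.7915

$19.79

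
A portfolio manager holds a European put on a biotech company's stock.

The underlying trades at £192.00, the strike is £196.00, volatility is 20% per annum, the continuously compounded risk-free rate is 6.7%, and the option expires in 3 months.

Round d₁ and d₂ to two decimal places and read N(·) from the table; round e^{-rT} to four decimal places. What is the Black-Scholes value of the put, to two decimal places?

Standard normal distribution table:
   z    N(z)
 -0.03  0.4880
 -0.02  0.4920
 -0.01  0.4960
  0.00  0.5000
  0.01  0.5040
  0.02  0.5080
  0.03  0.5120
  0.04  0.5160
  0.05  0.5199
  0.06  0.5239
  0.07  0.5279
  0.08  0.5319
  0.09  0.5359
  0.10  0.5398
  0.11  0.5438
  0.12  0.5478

£8.06

σ√T = 0.2 × 0.5000 = 0.1000
d₁ = [ln(192/196) + (0.067 + 0.2²/2)·0.25] / 0.1000 = [-0.0206 + 0.0218] / 0.1000 = 0.0113 ⇒ 0.01
d₂ = d₁ − σ√T = 0.0113 − 0.1000 = -0.0887 ⇒ -0.09
e^(−rT) = e^(−0.067·0.25) = 0.9834
P = 196·0.9834·N(0.09) − 192·N(-0.01) = 196·0.9834·0.5359 − 192·0.4960 = 103.2928 − 95.2320 = 8.0608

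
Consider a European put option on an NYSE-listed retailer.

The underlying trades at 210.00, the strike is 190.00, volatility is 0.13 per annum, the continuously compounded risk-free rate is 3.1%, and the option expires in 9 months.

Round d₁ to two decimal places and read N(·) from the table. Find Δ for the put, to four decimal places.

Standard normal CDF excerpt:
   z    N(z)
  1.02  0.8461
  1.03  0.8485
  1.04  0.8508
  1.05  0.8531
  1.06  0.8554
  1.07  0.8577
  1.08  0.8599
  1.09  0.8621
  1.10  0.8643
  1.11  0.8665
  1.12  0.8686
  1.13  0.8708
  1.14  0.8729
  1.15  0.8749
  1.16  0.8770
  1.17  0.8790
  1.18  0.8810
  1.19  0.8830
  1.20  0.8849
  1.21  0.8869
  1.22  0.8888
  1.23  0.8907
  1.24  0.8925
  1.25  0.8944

T = 0.75;  σ√T = 0.1126
d₁ = [ln(210/190) + (0.031 + 0.13²/2)·0.75] / 0.1126 = [0.1001 + 0.0296] / 0.1126 = 1.1518 → 1.15
N(d₁) = N(1.15) = 0.8749
Δ_put = N(d₁) − 1 = 0.8749 − 1 = -0.1251

-0.1251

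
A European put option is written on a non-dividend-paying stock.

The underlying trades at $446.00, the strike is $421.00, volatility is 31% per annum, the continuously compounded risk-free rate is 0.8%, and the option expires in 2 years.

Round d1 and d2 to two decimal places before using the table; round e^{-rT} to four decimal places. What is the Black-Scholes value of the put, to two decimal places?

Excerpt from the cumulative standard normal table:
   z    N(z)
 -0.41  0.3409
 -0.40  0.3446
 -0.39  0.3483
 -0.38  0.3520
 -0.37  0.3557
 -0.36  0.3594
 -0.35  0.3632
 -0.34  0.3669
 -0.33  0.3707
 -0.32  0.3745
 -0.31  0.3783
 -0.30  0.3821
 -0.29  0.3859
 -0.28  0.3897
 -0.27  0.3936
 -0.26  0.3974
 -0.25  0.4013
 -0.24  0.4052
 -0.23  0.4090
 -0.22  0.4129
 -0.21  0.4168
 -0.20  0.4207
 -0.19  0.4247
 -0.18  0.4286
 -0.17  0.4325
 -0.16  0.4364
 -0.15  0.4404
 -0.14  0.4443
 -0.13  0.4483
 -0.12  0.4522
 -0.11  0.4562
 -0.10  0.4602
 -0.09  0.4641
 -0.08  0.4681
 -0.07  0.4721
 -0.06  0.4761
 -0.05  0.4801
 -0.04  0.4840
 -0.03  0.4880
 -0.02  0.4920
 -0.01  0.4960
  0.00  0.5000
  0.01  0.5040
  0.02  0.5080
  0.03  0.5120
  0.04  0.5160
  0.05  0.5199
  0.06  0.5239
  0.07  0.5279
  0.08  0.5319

$60.06

σ√T = 0.31 × 1.4142 = 0.4384
ln(S/K) + (r + σ²/2)T = ln(446/421) + (0.008 + 0.31²/2)·2 = 0.0577 + 0.1121 = 0.1698
d₁ = 0.1698 / 0.4384 = 0.3873 ≈ 0.39
d₂ = d₁ − σ√T = 0.3873 − 0.4384 = -0.0511 ≈ -0.05
e^(−rT) = e^(−0.008·2) = 0.9841
N(−d₂) = N(0.05) = 0.5199;  N(−d₁) = N(-0.39) = 0.3483
P = 421·0.9841·0.5199 − 446·0.3483 = 215.3977 − 155.3418 = 60.0559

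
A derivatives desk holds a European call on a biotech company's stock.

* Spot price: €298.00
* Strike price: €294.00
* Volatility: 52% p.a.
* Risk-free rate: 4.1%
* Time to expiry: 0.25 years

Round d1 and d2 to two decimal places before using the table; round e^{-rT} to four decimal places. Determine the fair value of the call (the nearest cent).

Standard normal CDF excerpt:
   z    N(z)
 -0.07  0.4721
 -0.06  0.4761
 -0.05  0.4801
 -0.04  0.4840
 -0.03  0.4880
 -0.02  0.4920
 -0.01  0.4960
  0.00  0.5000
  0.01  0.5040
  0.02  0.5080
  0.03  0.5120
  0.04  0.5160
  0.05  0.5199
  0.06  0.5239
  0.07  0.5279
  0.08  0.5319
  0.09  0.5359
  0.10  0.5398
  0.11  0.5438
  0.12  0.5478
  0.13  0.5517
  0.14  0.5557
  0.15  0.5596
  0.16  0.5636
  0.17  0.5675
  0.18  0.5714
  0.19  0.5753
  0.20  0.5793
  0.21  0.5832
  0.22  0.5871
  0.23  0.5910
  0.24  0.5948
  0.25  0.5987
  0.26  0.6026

σ√T = 0.52 × 0.5000 = 0.2600
d₁ = [ln(298/294) + (0.041 + 0.52²/2)·0.25] / 0.2600 = [0.0135 + 0.0441] / 0.2600 = 0.2214 ⇒ 0.22
d₂ = d₁ − σ√T = 0.2214 − 0.2600 = -0.0386 ⇒ -0.04
exp(−rT) = exp(−0.041·0.25) = 0.9898
N(d₁) = N(0.22) = 0.5871;  N(d₂) = N(-0.04) = 0.4840
C = 298·0.5871 − 294·0.9898·0.4840 = 174.9558 − 140.8446 = 34.1112

€34.11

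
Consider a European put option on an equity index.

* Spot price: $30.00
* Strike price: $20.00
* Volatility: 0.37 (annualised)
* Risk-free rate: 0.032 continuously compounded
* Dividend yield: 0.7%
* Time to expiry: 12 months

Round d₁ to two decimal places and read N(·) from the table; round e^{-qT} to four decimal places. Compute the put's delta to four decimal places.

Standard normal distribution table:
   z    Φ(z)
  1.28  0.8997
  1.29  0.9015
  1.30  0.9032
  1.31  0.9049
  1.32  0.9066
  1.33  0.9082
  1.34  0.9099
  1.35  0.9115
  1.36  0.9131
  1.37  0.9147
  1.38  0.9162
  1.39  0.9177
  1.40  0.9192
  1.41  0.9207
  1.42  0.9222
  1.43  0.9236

σ√T = 0.37·√1 = 0.3700
d₁ = [ln(30/20) + (0.032 − 0.007 + 0.37²/2)·1] / 0.3700 = [0.4055 + 0.0935] / 0.3700 = 1.3484 ≈ 1.35
N(d₁) = N(1.35) = 0.9115
Δ_put = e^(−qT)·(N(d₁) − 1) = 0.9930·(0.9115 − 1) = -0.0879

-0.0879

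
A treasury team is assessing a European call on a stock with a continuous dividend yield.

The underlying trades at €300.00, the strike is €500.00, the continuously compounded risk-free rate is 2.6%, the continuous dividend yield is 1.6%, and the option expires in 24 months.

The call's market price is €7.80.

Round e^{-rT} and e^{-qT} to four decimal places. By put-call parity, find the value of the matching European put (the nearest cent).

exp(−qT) = exp(−0.016·2) = 0.9685;  exp(−rT) = exp(−0.026·2) = 0.9493
Put-call parity: C − P = S·e^(−qT) − K·e^(−rT) = 300·0.9685 − 500·0.9493 = 290.5500 − 474.6500 = -184.1000
P = C − (C − P) = 7.80 − (-184.1000) = 191.9000

€191.90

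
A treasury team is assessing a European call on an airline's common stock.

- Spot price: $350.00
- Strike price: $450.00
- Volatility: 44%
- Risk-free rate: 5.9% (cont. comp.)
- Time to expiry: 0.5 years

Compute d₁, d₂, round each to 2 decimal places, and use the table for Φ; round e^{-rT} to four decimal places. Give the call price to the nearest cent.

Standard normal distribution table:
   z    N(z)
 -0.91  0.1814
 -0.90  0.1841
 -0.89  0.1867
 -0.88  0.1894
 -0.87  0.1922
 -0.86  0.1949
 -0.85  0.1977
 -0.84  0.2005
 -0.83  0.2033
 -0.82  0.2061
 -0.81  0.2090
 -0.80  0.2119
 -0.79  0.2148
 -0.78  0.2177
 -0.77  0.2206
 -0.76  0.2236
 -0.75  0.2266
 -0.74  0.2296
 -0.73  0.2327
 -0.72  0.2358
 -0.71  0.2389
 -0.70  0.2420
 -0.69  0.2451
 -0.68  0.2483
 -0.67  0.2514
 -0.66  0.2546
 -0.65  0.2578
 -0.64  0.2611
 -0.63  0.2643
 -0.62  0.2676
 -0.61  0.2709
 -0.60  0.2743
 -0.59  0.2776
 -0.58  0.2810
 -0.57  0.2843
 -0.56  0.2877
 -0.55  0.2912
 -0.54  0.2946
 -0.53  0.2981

$16.72

σ√T = 0.44·√0.5 = 0.3111
d₁ = [ln(350/450) + (0.059 + 0.44²/2)·0.5] / 0.3111 = [-0.2513 + 0.0779] / 0.3111 = -0.5574 ≈ -0.56
d₂ = d₁ − σ√T = -0.5574 − 0.3111 = -0.8685 ≈ -0.87
e^(−rT) = e^(−0.059·0.5) = 0.9709
C = 350·N(-0.56) − 450·0.9709·N(-0.87) = 350·0.2877 − 450·0.9709·0.1922 = 100.6950 − 83.9731 = 16.7219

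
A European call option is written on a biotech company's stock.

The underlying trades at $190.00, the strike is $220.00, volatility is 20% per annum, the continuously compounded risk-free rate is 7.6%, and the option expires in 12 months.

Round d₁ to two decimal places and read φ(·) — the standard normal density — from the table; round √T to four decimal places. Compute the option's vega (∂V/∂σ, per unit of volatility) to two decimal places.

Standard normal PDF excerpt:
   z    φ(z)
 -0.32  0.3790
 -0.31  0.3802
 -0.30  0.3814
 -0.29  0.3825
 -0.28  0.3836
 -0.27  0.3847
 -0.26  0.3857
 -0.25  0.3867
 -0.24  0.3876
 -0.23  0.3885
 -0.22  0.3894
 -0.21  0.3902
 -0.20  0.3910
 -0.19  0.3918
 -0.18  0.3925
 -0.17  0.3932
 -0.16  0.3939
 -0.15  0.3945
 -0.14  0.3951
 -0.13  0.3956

73.47

σ√T = 0.2·√1 = 0.2000
ln(S/K) + (r + σ²/2)T = ln(190/220) + (0.076 + 0.2²/2)·1 = -0.1466 + 0.0960 = -0.0506
d₁ = -0.0506 / 0.2000 = -0.2530 which rounds to -0.25
√T = √1 = 1.0000
φ(d₁) = φ(-0.25) = 0.3867
vega = S·φ(d₁)·√T = 190·0.3867·1.0000 = 73.4730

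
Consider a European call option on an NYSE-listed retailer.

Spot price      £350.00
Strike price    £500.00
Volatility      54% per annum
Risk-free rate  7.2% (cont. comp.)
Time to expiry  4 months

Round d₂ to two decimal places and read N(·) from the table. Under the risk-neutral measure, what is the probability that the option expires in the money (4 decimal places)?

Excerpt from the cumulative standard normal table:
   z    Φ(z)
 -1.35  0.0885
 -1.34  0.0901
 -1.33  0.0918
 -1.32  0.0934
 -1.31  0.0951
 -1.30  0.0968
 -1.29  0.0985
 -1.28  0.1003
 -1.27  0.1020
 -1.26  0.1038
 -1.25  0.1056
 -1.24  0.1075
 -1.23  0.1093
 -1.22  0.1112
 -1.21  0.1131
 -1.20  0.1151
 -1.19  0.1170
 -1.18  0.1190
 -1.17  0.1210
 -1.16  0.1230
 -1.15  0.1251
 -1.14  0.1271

0.1112

σ√T = 0.54 × 0.5774 = 0.3118
ln(S/K) + (r + σ²/2)T = ln(350/500) + (0.072 + 0.54²/2)·0.3333 = -0.3567 + 0.0726 = -0.2841
d₁ = -0.2841 / 0.3118 = -0.9112 ≈ -0.91
d₂ = d₁ − σ√T = -0.9112 − 0.3118 = -1.2229 ≈ -1.22
Pr(exercise) under Q = N(d₂) = 0.1112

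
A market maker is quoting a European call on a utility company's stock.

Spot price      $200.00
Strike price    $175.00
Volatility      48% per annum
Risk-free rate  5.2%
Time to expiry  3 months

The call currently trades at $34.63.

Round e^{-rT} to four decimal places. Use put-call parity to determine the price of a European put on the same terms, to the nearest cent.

exp(−rT) = exp(−0.052·0.25) = 0.9871
Put-call parity: C − P = S − K·e^(−rT) = 200 − 175·0.9871 = 200 − 172.7425 = 27.2575
P = C − (C − P) = 34.63 − (27.2575) = 7.3725

$7.37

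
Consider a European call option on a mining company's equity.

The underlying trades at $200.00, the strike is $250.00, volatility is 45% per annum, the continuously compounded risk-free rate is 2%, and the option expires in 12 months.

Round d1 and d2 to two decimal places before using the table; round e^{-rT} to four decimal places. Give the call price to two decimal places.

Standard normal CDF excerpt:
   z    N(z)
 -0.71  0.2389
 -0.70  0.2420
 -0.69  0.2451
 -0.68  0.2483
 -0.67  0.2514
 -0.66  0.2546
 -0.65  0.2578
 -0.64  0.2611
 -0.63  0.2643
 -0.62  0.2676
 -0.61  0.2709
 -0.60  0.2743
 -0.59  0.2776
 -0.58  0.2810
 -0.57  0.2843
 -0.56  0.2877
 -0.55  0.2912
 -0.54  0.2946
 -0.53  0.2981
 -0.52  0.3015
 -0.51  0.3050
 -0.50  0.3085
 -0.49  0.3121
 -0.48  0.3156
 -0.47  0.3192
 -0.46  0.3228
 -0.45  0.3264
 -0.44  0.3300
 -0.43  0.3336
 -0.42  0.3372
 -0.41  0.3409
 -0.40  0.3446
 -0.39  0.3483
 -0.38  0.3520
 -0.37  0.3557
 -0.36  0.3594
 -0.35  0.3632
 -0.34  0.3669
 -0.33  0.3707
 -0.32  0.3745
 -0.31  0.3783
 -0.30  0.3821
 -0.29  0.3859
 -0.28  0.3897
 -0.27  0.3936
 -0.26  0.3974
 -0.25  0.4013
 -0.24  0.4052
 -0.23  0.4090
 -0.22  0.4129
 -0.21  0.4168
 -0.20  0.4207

$20.95

T = 1;  σ√T = 0.4500
d₁ = [ln(200/250) + (0.02 + 0.45²/2)·1] / 0.4500 = [-0.2231 + 0.1213] / 0.4500 = -0.2264 → -0.23
d₂ = d₁ − σ√T = -0.2264 − 0.4500 = -0.6764 → -0.68
e^(−rT) = e^(−0.02·1) = 0.9802
C = 200·N(-0.23) − 250·0.9802·N(-0.68) = 200·0.4090 − 250·0.9802·0.2483 = 81.8000 − 60.8459 = 20.9541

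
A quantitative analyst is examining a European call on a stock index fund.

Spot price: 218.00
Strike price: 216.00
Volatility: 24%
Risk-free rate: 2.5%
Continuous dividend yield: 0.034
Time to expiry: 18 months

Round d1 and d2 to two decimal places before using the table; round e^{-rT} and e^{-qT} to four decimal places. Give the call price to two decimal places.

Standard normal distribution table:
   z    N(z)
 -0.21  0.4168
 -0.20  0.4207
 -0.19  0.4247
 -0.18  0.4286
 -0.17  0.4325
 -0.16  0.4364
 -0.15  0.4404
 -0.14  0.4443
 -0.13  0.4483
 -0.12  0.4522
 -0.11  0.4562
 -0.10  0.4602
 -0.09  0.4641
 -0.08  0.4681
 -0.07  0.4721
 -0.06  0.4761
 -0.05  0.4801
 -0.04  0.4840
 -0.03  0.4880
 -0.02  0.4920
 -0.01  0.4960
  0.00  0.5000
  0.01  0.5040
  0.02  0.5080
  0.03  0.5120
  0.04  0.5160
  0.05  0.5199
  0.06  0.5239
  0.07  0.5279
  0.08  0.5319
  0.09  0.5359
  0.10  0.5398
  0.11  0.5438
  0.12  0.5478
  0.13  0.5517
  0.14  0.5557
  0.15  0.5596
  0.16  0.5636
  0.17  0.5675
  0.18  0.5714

23.50

σ√T = 0.24 × 1.2247 = 0.2939
ln(S/K) + (r − q + σ²/2)T = ln(218/216) + (0.025 − 0.034 + 0.24²/2)·1.5 = 0.0092 + 0.0297 = 0.0389
d₁ = 0.0389 / 0.2939 = 0.1324 ≈ 0.13
d₂ = d₁ − σ√T = 0.1324 − 0.2939 = -0.1615 ≈ -0.16
e^(−qT) = e^(−0.034·1.5) = 0.9503;  e^(−rT) = e^(−0.025·1.5) = 0.9632
N(d₁) = N(0.13) = 0.5517;  N(d₂) = N(-0.16) = 0.4364
C = 218·0.9503·0.5517 − 216·0.9632·0.4364 = 114.2932 − 90.7935 = 23.4996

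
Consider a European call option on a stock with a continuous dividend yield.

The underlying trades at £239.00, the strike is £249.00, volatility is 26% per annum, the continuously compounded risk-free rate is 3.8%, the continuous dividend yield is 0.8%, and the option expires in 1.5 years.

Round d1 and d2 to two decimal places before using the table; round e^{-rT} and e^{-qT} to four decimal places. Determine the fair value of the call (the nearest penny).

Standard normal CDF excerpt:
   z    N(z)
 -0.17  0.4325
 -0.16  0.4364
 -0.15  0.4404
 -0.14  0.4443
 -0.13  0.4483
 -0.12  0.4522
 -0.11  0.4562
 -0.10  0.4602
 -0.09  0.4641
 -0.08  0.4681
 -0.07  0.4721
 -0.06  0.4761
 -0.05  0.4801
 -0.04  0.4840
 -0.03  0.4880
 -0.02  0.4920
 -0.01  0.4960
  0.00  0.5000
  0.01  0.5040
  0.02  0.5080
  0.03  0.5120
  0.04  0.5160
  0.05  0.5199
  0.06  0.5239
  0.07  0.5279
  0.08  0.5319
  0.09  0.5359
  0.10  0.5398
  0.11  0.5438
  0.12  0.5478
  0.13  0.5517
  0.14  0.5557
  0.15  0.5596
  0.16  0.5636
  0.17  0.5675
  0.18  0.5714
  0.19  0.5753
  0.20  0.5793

T = 1.5;  σ√T = 0.3184
d₁ = [ln(239/249) + (0.038 − 0.008 + ½·0.26²)·1.5] / (σ√T) = (-0.0410 + 0.0957) / 0.3184 = 0.1718 ⇒ 0.17
d₂ = 0.1718 − 0.3184 = -0.1466 ⇒ -0.15
e^(−qT) = e^(−0.008·1.5) = 0.9881;  e^(−rT) = e^(−0.038·1.5) = 0.9446
N(d₁) = N(0.17) = 0.5675;  N(d₂) = N(-0.15) = 0.4404
C = 239·0.9881·0.5675 − 249·0.9446·0.4404 = 134.0185 − 103.5845 = 30.4340

£30.43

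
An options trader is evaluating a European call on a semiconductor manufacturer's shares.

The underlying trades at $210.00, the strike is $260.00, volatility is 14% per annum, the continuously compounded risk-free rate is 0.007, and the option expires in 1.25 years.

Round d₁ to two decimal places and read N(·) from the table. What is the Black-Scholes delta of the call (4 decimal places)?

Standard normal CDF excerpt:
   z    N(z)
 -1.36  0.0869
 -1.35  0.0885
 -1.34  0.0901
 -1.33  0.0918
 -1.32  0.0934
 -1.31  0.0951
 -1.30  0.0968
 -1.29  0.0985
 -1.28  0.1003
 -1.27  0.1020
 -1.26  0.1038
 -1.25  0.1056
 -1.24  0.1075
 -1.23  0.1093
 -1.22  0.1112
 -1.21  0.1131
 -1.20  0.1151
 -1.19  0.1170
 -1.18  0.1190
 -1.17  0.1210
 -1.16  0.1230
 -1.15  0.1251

0.1093

σ√T = 0.14·√1.25 = 0.1565
d₁ = [ln(210/260) + (0.007 + 0.14²/2)·1.25] / 0.1565 = [-0.2136 + 0.0210] / 0.1565 = -1.2303 ≈ -1.23
N(d₁) = N(-1.23) = 0.1093
Δ_call = N(d₁) = 0.1093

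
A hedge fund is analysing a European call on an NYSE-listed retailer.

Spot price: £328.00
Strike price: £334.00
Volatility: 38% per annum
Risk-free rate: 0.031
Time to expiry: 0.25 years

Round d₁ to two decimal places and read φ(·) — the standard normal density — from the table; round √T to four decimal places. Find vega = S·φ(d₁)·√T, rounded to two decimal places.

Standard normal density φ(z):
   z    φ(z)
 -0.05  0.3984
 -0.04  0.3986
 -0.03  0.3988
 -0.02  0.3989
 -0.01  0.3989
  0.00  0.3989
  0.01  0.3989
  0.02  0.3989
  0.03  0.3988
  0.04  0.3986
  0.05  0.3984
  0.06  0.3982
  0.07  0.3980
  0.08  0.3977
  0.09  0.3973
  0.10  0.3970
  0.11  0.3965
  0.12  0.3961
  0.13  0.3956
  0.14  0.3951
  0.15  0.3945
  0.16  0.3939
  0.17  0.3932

σ√T = 0.38 × 0.5000 = 0.1900
d₁ = [ln(328/334) + (0.031 + ½·0.38²)·0.25] / (σ√T) = (-0.0181 + 0.0258) / 0.1900 = 0.0404 ⇒ 0.04
√T = √0.25 = 0.5000
φ(d₁) = φ(0.04) = 0.3986
vega = S·φ(d₁)·√T = 328·0.3986·0.5000 = 65.3704

65.37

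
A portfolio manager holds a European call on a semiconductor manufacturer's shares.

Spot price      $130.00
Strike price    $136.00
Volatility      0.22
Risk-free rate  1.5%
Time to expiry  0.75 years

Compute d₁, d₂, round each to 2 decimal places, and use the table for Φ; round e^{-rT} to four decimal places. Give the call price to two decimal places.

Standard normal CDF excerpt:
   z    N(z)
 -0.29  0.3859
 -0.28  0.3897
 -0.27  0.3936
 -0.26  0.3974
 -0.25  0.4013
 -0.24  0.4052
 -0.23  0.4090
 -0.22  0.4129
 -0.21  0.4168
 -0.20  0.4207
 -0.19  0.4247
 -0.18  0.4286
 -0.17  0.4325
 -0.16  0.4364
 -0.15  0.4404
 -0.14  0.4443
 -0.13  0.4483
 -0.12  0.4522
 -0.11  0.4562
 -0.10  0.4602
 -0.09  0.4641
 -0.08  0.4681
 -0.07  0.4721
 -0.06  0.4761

T = 0.75;  σ√T = 0.1905
d₁ = [ln(130/136) + (0.015 + ½·0.22²)·0.75] / (σ√T) = (-0.0451 + 0.0294) / 0.1905 = -0.0825 ⇒ -0.08
d₂ = -0.0825 − 0.1905 = -0.2730 ⇒ -0.27
e^(−rT) = e^(−0.015·0.75) = 0.9888
N(d₁) = N(-0.08) = 0.4681;  N(d₂) = N(-0.27) = 0.3936
C = 130·0.4681 − 136·0.9888·0.3936 = 60.8530 − 52.9301 = 7.9229

$7.92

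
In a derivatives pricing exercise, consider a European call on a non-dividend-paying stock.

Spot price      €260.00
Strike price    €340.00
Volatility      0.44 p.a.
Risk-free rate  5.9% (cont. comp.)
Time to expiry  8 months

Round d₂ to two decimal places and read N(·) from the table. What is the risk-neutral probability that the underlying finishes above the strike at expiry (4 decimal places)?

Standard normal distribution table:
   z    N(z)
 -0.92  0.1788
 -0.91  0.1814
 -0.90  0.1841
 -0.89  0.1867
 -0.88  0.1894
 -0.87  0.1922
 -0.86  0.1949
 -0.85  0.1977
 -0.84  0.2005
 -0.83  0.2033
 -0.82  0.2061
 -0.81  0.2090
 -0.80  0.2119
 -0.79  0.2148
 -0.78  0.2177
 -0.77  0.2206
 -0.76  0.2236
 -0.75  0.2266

T = 0.6667;  σ√T = 0.3593
d₁ = [ln(260/340) + (0.059 + 0.44²/2)·0.6667] / 0.3593 = [-0.2683 + 0.1039] / 0.3593 = -0.4576 ≈ -0.46
d₂ = d₁ − σ√T = -0.4576 − 0.3593 = -0.8169 ≈ -0.82
Risk-neutral Pr[S_T > K] = N(d₂) = N(-0.82) = 0.2061

0.2061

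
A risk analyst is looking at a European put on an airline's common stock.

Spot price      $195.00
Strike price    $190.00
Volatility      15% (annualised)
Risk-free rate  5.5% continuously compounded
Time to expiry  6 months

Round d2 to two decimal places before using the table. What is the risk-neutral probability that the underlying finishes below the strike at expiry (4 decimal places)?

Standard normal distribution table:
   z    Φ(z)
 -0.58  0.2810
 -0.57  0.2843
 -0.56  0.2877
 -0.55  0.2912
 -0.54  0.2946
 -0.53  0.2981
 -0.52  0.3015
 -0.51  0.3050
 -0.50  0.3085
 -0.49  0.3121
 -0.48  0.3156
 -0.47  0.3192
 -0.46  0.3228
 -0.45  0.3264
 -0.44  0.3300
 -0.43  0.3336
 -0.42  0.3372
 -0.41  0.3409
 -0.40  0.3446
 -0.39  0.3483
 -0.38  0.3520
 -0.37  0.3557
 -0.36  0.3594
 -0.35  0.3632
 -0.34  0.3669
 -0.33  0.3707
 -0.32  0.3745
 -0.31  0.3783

σ√T = 0.15 × 0.7071 = 0.1061
d₁ = [ln(195/190) + (0.055 + ½·0.15²)·0.5] / (σ√T) = (0.0260 + 0.0331) / 0.1061 = 0.5572 ⇒ 0.56
d₂ = 0.5572 − 0.1061 = 0.4511 ⇒ 0.45
Risk-neutral Pr[S_T < K] = N(−d₂) = N(-0.45) = 0.3264

0.3264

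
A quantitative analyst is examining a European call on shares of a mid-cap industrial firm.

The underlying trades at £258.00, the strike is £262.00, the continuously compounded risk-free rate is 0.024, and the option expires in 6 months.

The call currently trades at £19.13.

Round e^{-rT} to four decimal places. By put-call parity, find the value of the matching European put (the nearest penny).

£20.01

e^(−rT) = e^(−0.024·0.5) = 0.9881
Put-call parity: C − P = S − K·e^(−rT) = 258 − 262·0.9881 = 258 − 258.8822 = -0.8822
P = C − (C − P) = 19.13 − (-0.8822) = 20.0122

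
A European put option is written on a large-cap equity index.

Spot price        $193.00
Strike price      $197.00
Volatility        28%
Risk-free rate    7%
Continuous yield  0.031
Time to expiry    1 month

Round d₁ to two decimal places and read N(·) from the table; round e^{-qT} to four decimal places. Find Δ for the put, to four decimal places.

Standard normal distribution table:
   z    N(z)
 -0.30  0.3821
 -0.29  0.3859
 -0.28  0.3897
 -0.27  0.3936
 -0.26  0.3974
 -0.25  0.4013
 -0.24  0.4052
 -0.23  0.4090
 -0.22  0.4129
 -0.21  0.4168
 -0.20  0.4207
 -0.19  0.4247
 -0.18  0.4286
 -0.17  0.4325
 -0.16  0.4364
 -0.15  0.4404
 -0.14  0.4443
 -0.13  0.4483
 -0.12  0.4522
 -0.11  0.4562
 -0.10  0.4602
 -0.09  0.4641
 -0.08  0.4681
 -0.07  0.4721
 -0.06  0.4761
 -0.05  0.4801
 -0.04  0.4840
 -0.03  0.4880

-0.5660

σ√T = 0.28 × 0.2887 = 0.0808
ln(S/K) + (r − q + σ²/2)T = ln(193/197) + (0.07 − 0.031 + 0.28²/2)·0.08333 = -0.0205 + 0.0065 = -0.0140
d₁ = -0.0140 / 0.0808 = -0.1732 which rounds to -0.17
N(d₁) = N(-0.17) = 0.4325
Δ_put = e^(−qT)·(N(d₁) − 1) = 0.9974·(0.4325 − 1) = -0.5660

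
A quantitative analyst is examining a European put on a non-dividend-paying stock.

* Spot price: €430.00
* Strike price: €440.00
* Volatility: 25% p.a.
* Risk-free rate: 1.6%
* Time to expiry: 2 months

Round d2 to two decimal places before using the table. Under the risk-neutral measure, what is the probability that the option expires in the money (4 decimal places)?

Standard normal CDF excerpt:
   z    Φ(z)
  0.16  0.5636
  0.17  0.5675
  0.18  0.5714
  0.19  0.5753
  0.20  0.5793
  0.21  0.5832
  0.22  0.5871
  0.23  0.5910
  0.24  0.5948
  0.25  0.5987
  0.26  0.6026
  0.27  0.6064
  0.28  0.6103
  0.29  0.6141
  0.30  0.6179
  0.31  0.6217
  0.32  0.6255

0.5987

σ√T = 0.25·√0.1667 = 0.1021
d₁ = [ln(430/440) + (0.016 + 0.25²/2)·0.1667] / 0.1021 = [-0.0230 + 0.0079] / 0.1021 = -0.1481 ≈ -0.15
d₂ = d₁ − σ√T = -0.1481 − 0.1021 = -0.2502 ≈ -0.25
Risk-neutral Pr[S_T < K] = N(−d₂) = N(0.25) = 0.5987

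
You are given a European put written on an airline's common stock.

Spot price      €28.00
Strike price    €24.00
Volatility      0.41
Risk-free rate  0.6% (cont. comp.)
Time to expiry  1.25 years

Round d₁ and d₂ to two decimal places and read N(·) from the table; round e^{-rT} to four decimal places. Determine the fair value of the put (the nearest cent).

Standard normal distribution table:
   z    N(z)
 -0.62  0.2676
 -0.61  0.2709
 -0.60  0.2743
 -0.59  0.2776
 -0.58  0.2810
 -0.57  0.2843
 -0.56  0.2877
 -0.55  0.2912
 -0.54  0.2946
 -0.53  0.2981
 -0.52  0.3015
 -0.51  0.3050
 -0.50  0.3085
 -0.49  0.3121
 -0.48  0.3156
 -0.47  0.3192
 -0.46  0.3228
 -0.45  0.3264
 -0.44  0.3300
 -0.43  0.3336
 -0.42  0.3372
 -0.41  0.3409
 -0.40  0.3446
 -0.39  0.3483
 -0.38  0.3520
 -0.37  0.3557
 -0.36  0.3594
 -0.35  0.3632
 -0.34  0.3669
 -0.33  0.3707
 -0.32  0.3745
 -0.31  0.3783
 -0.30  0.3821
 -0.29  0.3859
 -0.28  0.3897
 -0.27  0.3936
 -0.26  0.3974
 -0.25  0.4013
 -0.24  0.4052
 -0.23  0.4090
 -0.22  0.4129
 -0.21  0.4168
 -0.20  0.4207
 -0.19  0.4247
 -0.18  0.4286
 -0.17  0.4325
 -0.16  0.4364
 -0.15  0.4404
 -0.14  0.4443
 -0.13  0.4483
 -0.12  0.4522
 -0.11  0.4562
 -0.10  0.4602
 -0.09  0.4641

σ√T = 0.41 × 1.1180 = 0.4584
d₁ = [ln(28/24) + (0.006 + ½·0.41²)·1.25] / (σ√T) = (0.1542 + 0.1126) / 0.4584 = 0.5818 ≈ 0.58
d₂ = 0.5818 − 0.4584 = 0.1234 ≈ 0.12
exp(−rT) = exp(−0.006·1.25) = 0.9925
P = 24·0.9925·N(-0.12) − 28·N(-0.58) = 24·0.9925·0.4522 − 28·0.2810 = 10.7714 − 7.8680 = 2.9034

€2.90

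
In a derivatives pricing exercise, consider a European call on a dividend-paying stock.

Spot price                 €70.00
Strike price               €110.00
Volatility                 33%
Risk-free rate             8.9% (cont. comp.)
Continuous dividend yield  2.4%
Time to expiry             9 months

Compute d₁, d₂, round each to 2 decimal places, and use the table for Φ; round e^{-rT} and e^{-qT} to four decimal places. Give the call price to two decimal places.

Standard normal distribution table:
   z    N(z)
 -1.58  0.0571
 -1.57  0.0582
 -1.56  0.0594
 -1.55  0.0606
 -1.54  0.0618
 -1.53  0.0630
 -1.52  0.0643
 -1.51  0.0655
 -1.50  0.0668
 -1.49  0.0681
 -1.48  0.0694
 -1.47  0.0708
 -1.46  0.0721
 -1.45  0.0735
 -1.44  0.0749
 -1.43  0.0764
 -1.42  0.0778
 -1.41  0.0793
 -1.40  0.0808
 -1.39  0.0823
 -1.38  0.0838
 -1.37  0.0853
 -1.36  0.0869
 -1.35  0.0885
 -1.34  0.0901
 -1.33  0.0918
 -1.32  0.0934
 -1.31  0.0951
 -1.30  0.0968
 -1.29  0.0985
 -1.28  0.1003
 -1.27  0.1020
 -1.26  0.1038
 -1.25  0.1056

€0.78

σ√T = 0.33 × 0.8660 = 0.2858
d₁ = [ln(70/110) + (0.089 − 0.024 + 0.33²/2)·0.75] / 0.2858 = [-0.4520 + 0.0896] / 0.2858 = -1.2681 which rounds to -1.27
d₂ = d₁ − σ√T = -1.2681 − 0.2858 = -1.5539 which rounds to -1.55
exp(−qT) = exp(−0.024·0.75) = 0.9822;  exp(−rT) = exp(−0.089·0.75) = 0.9354
N(d₁) = N(-1.27) = 0.1020;  N(d₂) = N(-1.55) = 0.0606
C = 70·0.9822·0.1020 − 110·0.9354·0.0606 = 7.0129 − 6.2354 = 0.7775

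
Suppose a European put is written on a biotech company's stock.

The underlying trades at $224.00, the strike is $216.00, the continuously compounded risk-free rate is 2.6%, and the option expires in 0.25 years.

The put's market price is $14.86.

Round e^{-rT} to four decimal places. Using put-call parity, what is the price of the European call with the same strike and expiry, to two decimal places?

$24.26

exp(−rT) = exp(−0.026·0.25) = 0.9935
Put-call parity: C − P = S − K·e^(−rT) = 224 − 216·0.9935 = 224 − 214.5960 = 9.4040
C = P + (C − P) = 14.86 + (9.4040) = 24.2640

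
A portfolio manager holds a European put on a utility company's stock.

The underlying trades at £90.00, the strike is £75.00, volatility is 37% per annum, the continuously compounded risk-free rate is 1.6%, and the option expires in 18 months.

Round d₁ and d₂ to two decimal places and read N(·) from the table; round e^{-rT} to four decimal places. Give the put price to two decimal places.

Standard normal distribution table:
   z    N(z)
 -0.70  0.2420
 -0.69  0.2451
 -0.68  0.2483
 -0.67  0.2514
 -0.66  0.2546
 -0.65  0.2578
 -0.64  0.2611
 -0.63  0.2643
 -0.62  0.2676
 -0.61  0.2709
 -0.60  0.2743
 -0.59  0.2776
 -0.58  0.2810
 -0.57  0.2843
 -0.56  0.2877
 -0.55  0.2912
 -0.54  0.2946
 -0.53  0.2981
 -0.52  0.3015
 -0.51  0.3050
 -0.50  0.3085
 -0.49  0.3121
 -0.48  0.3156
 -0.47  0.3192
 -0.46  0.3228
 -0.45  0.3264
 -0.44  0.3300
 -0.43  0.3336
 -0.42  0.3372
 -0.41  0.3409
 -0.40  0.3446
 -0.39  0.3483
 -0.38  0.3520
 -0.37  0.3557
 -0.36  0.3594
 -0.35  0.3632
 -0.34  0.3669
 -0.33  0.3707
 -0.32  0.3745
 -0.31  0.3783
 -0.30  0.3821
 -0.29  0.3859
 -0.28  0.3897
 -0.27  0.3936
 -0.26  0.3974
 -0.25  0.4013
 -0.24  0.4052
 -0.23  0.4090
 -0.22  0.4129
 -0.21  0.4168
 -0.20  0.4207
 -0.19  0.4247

σ√T = 0.37 × 1.2247 = 0.4532
ln(S/K) + (r + σ²/2)T = ln(90/75) + (0.016 + 0.37²/2)·1.5 = 0.1823 + 0.1267 = 0.3090
d₁ = 0.3090 / 0.4532 = 0.6819 which rounds to 0.68
d₂ = d₁ − σ√T = 0.6819 − 0.4532 = 0.2287 which rounds to 0.23
exp(−rT) = exp(−0.016·1.5) = 0.9763
N(−d₂) = N(-0.23) = 0.4090;  N(−d₁) = N(-0.68) = 0.2483
P = 75·0.9763·0.4090 − 90·0.2483 = 29.9480 − 22.3470 = 7.6010

£7.60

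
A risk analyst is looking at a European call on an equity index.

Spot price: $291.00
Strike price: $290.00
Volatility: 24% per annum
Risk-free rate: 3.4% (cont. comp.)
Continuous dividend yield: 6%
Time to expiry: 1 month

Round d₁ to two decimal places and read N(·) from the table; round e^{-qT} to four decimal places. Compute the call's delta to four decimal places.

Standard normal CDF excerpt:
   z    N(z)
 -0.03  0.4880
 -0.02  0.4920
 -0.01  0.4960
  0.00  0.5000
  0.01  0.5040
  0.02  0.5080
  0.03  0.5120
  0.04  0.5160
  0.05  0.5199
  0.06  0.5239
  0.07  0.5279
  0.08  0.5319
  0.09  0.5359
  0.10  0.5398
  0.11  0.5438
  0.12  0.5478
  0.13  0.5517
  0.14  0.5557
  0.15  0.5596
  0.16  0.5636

0.5173

σ√T = 0.24·√0.08333 = 0.0693
d₁ = [ln(291/290) + (0.034 − 0.06 + ½·0.24²)·0.08333] / (σ√T) = (0.0034 + 0.0002) / 0.0693 = 0.0531 which rounds to 0.05
N(d₁) = N(0.05) = 0.5199
Δ_call = exp(−qT)·N(d₁) = 0.9950·0.5199 = 0.5173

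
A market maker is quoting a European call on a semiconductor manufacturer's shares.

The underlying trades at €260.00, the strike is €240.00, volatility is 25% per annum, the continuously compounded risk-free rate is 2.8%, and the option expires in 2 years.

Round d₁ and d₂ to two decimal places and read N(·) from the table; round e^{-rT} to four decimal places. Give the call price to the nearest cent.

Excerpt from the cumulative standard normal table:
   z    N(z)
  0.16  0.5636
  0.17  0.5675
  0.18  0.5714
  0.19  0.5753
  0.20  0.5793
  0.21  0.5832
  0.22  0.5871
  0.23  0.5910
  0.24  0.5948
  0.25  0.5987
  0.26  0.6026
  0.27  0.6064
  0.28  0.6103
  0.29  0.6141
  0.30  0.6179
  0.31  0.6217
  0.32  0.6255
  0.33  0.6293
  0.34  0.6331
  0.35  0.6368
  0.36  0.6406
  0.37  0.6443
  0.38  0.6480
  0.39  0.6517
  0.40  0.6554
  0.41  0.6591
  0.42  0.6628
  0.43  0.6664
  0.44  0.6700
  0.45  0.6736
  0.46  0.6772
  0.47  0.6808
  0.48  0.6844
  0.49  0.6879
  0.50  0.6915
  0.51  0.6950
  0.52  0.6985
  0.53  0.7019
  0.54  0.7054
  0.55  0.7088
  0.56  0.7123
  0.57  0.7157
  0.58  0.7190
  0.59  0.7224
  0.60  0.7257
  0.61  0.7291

T = 2;  σ√T = 0.3536
d₁ = [ln(260/240) + (0.028 + 0.25²/2)·2] / 0.3536 = [0.0800 + 0.1185] / 0.3536 = 0.5616 which rounds to 0.56
d₂ = d₁ − σ√T = 0.5616 − 0.3536 = 0.2080 which rounds to 0.21
exp(−rT) = exp(−0.028·2) = 0.9455
N(d₁) = N(0.56) = 0.7123;  N(d₂) = N(0.21) = 0.5832
C = 260·0.7123 − 240·0.9455·0.5832 = 185.1980 − 132.3397 = 52.8583

€52.86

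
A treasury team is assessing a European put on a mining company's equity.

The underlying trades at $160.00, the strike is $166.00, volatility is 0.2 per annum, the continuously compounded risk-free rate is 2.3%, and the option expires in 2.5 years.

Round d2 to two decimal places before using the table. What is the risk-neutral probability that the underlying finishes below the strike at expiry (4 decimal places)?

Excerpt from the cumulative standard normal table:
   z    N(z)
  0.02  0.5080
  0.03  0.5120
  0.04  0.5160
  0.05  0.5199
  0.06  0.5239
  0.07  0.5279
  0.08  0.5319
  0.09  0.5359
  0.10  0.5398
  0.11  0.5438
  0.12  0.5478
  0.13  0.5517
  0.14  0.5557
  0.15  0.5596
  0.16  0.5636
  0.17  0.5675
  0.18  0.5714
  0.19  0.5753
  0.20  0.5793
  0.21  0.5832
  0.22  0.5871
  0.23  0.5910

T = 2.5;  σ√T = 0.3162
ln(S/K) + (r + σ²/2)T = ln(160/166) + (0.023 + 0.2²/2)·2.5 = -0.0368 + 0.1075 = 0.0707
d₁ = 0.0707 / 0.3162 = 0.2235 ⇒ 0.22
d₂ = d₁ − σ√T = 0.2235 − 0.3162 = -0.0927 ⇒ -0.09
Pr(exercise) under Q = N(−d₂) = N(0.09) = 0.5359

0.5359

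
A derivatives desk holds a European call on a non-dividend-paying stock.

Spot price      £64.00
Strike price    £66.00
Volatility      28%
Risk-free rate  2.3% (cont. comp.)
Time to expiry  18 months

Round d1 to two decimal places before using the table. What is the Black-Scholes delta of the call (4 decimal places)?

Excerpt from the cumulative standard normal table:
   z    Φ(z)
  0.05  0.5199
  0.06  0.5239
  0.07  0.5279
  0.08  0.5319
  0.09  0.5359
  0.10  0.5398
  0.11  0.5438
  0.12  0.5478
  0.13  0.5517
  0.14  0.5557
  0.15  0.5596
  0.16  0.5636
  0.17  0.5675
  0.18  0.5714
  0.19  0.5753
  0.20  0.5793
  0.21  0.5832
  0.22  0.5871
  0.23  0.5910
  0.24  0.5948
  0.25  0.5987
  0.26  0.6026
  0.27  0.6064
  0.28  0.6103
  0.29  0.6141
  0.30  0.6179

σ√T = 0.28·√1.5 = 0.3429
ln(S/K) + (r + σ²/2)T = ln(64/66) + (0.023 + 0.28²/2)·1.5 = -0.0308 + 0.0933 = 0.0625
d₁ = 0.0625 / 0.3429 = 0.1823 which rounds to 0.18
N(d₁) = N(0.18) = 0.5714
Δ_call = N(d₁) = 0.5714

0.5714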